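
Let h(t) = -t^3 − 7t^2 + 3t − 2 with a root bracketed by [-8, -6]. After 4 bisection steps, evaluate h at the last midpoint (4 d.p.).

-3.7285

t = -7 gives h = -23, negative; keep [-8, -7]
t = -7.5 gives h = 3.625, positive; keep [-7.5, -7]
t = -7.25 gives h = -10.609375, negative; keep [-7.5, -7.25]
t = -7.375 gives h = -3.7285, negative; keep [-7.5, -7.375]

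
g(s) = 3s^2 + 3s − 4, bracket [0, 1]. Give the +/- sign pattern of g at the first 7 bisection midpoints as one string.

--++++-

s = 0.5 gives g = -1.75, negative; keep [0.5, 1]
s = 0.75 gives g = -0.0625, negative; keep [0.75, 1]
s = 0.875 gives g = 0.921875, positive; keep [0.75, 0.875]
s = 0.8125 gives g = 0.418, positive; keep [0.75, 0.8125]
s = 0.78125 gives g = 0.1748, positive; keep [0.75, 0.78125]
s = 0.765625 gives g = 0.0554, positive; keep [0.75, 0.765625]
s = 0.7578125 gives g = -0.0037, negative; keep [0.7578125, 0.765625]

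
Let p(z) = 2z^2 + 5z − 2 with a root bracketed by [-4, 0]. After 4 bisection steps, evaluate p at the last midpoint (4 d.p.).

m = -2, p(m) = -4 (−); new bracket [-4, -2]
m = -3, p(m) = 1 (+); new bracket [-3, -2]
m = -2.5, p(m) = -2 (−); new bracket [-3, -2.5]
m = -2.75, p(m) = -0.625 (−); new bracket [-3, -2.75]

-0.6250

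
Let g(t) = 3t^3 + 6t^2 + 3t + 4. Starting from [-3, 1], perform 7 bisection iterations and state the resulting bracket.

m = -1, g(m) = 4 (+); new bracket [-3, -1]
m = -2, g(m) = -2 (−); new bracket [-2, -1]
m = -1.5, g(m) = 2.875 (+); new bracket [-2, -1.5]
m = -1.75, g(m) = 1.0469 (+); new bracket [-2, -1.75]
m = -1.875, g(m) = -0.3066 (−); new bracket [-1.875, -1.75]
m = -1.8125, g(m) = 0.4104 (+); new bracket [-1.875, -1.8125]
m = -1.84375, g(m) = 0.0622 (+); new bracket [-1.875, -1.84375]

[-1.875, -1.84375]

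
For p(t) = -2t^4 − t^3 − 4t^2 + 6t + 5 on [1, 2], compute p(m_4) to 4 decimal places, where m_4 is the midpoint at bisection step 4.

m = 1.5, p(m) = -8.5 (−); new bracket [1, 1.5]
m = 1.25, p(m) = -0.585938 (−); new bracket [1, 1.25]
m = 1.125, p(m) = 2.060059 (+); new bracket [1.125, 1.25]
m = 1.1875, p(m) = 0.8327 (+); new bracket [1.1875, 1.25]

0.8327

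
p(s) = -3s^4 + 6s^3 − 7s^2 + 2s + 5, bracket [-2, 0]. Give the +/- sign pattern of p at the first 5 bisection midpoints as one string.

midpoint -1: p = -13 < 0 → [-1, 0]
midpoint -0.5: p = 1.3125 > 0 → [-1, -0.5]
midpoint -0.75: p = -3.917969 < 0 → [-0.75, -0.5]
midpoint -0.625: p = -0.907 < 0 → [-0.625, -0.5]
midpoint -0.5625: p = 0.2919 > 0 → [-0.625, -0.5625]

-+--+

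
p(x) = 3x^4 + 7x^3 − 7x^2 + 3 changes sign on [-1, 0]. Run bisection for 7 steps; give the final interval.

[-0.5546875, -0.546875]

p(-0.5) = 0.5625 > 0, so the root lies in [-1, -0.5]
p(-0.75) = -2.941406 < 0, so the root lies in [-0.75, -0.5]
p(-0.625) = -0.985596 < 0, so the root lies in [-0.625, -0.5]
p(-0.5625) = -0.1604 < 0, so the root lies in [-0.5625, -0.5]
p(-0.53125) = 0.2138 > 0, so the root lies in [-0.5625, -0.53125]
p(-0.546875) = 0.0299 > 0, so the root lies in [-0.5625, -0.546875]
p(-0.5546875) = -0.0644 < 0, so the root lies in [-0.5546875, -0.546875]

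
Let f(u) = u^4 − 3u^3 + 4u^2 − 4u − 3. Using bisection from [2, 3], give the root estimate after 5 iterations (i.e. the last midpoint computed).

2.28125

u = 2.5 gives f = 4.1875, positive; keep [2, 2.5]
u = 2.25 gives f = -0.292969, negative; keep [2.25, 2.5]
u = 2.375 gives f = 1.689697, positive; keep [2.25, 2.375]
u = 2.3125 gives f = 0.6387, positive; keep [2.25, 2.3125]
u = 2.28125 gives f = 0.1585, positive; keep [2.25, 2.28125]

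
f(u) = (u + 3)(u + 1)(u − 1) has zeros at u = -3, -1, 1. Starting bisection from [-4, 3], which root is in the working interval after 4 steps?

1

midpoint -0.5: f = -1.875 < 0 → [-0.5, 3]
midpoint 1.25: f = 2.390625 > 0 → [-0.5, 1.25]
midpoint 0.375: f = -2.900391 < 0 → [0.375, 1.25]
midpoint 0.8125: f = -1.2957 < 0 → [0.8125, 1.25]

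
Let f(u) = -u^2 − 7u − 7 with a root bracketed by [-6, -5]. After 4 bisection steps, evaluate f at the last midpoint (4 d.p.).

f(-5.5) = 1.25 > 0, so the root lies in [-6, -5.5]
f(-5.75) = 0.1875 > 0, so the root lies in [-6, -5.75]
f(-5.875) = -0.390625 < 0, so the root lies in [-5.875, -5.75]
f(-5.8125) = -0.0977 < 0, so the root lies in [-5.8125, -5.75]

-0.0977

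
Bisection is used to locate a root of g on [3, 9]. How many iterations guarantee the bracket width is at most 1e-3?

Width after n steps is 6/2^n. Need 2^n ≥ 6/1e-3 = 6000.
2^12 = 4096 < 6000 ≤ 2^13 = 8192, so n = 13.

13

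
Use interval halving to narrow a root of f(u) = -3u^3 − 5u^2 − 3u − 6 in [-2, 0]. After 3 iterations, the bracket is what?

[-1.75, -1.5]

f(-1) = -5 < 0, so the root lies in [-2, -1]
f(-1.5) = -2.625 < 0, so the root lies in [-2, -1.5]
f(-1.75) = 0.015625 > 0, so the root lies in [-1.75, -1.5]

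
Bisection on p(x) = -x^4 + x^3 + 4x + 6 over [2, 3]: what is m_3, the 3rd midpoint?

2.375

x = 2.5 gives p = -7.4375, negative; keep [2, 2.5]
x = 2.25 gives p = 0.761719, positive; keep [2.25, 2.5]
x = 2.375 gives p = -2.920166, negative; keep [2.25, 2.375]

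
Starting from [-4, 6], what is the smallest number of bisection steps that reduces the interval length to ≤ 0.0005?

15

Width after n steps is 10/2^n. Need 2^n ≥ 10/0.0005 = 20000.
2^14 = 16384 < 20000 ≤ 2^15 = 32768, so n = 15.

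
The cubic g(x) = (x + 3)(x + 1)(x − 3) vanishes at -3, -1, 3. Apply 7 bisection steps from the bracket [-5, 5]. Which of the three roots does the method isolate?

3

g(0) = -9 < 0, so the root lies in [0, 5]
g(2.5) = -9.625 < 0, so the root lies in [2.5, 5]
g(3.75) = 24.046875 > 0, so the root lies in [2.5, 3.75]
g(3.125) = 3.1582 > 0, so the root lies in [2.5, 3.125]
g(2.8125) = -4.155 < 0, so the root lies in [2.8125, 3.125]
g(2.96875) = -0.7403 < 0, so the root lies in [2.96875, 3.125]
g(3.046875) = 1.1471 > 0, so the root lies in [2.96875, 3.046875]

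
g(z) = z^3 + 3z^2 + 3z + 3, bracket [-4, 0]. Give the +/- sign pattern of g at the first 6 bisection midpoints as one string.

m = -2, g(m) = 1 (+); new bracket [-4, -2]
m = -3, g(m) = -6 (−); new bracket [-3, -2]
m = -2.5, g(m) = -1.375 (−); new bracket [-2.5, -2]
m = -2.25, g(m) = 0.0469 (+); new bracket [-2.5, -2.25]
m = -2.375, g(m) = -0.5996 (−); new bracket [-2.375, -2.25]
m = -2.3125, g(m) = -0.261 (−); new bracket [-2.3125, -2.25]

+--+--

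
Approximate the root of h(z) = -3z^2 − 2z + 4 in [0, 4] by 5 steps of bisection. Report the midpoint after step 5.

0.875

h(2) = -12 < 0, so the root lies in [0, 2]
h(1) = -1 < 0, so the root lies in [0, 1]
h(0.5) = 2.25 > 0, so the root lies in [0.5, 1]
h(0.75) = 0.8125 > 0, so the root lies in [0.75, 1]
h(0.875) = -0.0469 < 0, so the root lies in [0.75, 0.875]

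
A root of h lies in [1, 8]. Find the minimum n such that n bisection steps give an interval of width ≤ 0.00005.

Width after n steps is 7/2^n. Need 2^n ≥ 7/0.00005 = 140000.
2^17 = 131072 < 140000 ≤ 2^18 = 262144, so n = 18.

18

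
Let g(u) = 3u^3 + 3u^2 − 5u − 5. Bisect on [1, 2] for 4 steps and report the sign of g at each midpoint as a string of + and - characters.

u = 1.5 gives g = 4.375, positive; keep [1, 1.5]
u = 1.25 gives g = -0.703125, negative; keep [1.25, 1.5]
u = 1.375 gives g = 1.595703, positive; keep [1.25, 1.375]
u = 1.3125 gives g = 0.3884, positive; keep [1.25, 1.3125]

+-++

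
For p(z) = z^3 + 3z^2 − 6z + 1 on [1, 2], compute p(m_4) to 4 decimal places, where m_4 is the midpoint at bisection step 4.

midpoint 1.5: p = 2.125 > 0 → [1, 1.5]
midpoint 1.25: p = 0.140625 > 0 → [1, 1.25]
midpoint 1.125: p = -0.529297 < 0 → [1.125, 1.25]
midpoint 1.1875: p = -0.22 < 0 → [1.1875, 1.25]

-0.2200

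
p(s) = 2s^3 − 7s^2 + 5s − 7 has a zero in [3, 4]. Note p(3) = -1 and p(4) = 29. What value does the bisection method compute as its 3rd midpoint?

m = 3.5, p(m) = 10.5 (+); new bracket [3, 3.5]
m = 3.25, p(m) = 3.96875 (+); new bracket [3, 3.25]
m = 3.125, p(m) = 1.300781 (+); new bracket [3, 3.125]

3.125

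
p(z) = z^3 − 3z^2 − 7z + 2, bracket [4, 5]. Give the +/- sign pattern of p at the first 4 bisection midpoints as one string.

+---

m = 4.5, p(m) = 0.875 (+); new bracket [4, 4.5]
m = 4.25, p(m) = -5.171875 (−); new bracket [4.25, 4.5]
m = 4.375, p(m) = -2.306641 (−); new bracket [4.375, 4.5]
m = 4.4375, p(m) = -0.7561 (−); new bracket [4.4375, 4.5]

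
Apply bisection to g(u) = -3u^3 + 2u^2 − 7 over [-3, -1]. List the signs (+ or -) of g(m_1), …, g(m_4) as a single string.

+++-

midpoint -2: g = 25 > 0 → [-2, -1]
midpoint -1.5: g = 7.625 > 0 → [-1.5, -1]
midpoint -1.25: g = 1.984375 > 0 → [-1.25, -1]
midpoint -1.125: g = -0.1973 < 0 → [-1.25, -1.125]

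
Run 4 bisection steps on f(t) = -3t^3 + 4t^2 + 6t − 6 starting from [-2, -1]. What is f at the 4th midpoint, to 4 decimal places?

midpoint -1.5: f = 4.125 > 0 → [-1.5, -1]
midpoint -1.25: f = -1.390625 < 0 → [-1.5, -1.25]
midpoint -1.375: f = 1.111328 > 0 → [-1.375, -1.25]
midpoint -1.3125: f = -0.2014 < 0 → [-1.375, -1.3125]

-0.2014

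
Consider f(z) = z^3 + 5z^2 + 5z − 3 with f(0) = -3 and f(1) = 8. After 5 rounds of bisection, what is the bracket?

[0.40625, 0.4375]

m = 0.5, f(m) = 0.875 (+); new bracket [0, 0.5]
m = 0.25, f(m) = -1.421875 (−); new bracket [0.25, 0.5]
m = 0.375, f(m) = -0.369141 (−); new bracket [0.375, 0.5]
m = 0.4375, f(m) = 0.2283 (+); new bracket [0.375, 0.4375]
m = 0.40625, f(m) = -0.0765 (−); new bracket [0.40625, 0.4375]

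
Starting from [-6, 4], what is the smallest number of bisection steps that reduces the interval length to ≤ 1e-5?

20

Width after n steps is 10/2^n. Need 2^n ≥ 10/1e-5 = 1000000.
2^19 = 524288 < 1000000 ≤ 2^20 = 1048576, so n = 20.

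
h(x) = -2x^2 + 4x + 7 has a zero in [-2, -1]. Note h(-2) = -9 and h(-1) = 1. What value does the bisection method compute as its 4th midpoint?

-1.0625

m = -1.5, h(m) = -3.5 (−); new bracket [-1.5, -1]
m = -1.25, h(m) = -1.125 (−); new bracket [-1.25, -1]
m = -1.125, h(m) = -0.03125 (−); new bracket [-1.125, -1]
m = -1.0625, h(m) = 0.4922 (+); new bracket [-1.125, -1.0625]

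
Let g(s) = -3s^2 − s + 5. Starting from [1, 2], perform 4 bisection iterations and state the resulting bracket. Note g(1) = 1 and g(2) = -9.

[1.125, 1.1875]

g(1.5) = -3.25 < 0, so the root lies in [1, 1.5]
g(1.25) = -0.9375 < 0, so the root lies in [1, 1.25]
g(1.125) = 0.078125 > 0, so the root lies in [1.125, 1.25]
g(1.1875) = -0.418 < 0, so the root lies in [1.125, 1.1875]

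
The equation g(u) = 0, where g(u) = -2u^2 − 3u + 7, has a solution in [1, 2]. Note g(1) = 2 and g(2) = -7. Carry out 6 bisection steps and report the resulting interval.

u = 1.5 gives g = -2, negative; keep [1, 1.5]
u = 1.25 gives g = 0.125, positive; keep [1.25, 1.5]
u = 1.375 gives g = -0.90625, negative; keep [1.25, 1.375]
u = 1.3125 gives g = -0.3828, negative; keep [1.25, 1.3125]
u = 1.28125 gives g = -0.127, negative; keep [1.25, 1.28125]
u = 1.265625 gives g = -0.0005, negative; keep [1.25, 1.265625]

[1.25, 1.265625]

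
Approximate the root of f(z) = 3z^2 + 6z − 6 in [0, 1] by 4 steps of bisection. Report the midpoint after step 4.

0.6875

z = 0.5 gives f = -2.25, negative; keep [0.5, 1]
z = 0.75 gives f = 0.1875, positive; keep [0.5, 0.75]
z = 0.625 gives f = -1.078125, negative; keep [0.625, 0.75]
z = 0.6875 gives f = -0.457, negative; keep [0.6875, 0.75]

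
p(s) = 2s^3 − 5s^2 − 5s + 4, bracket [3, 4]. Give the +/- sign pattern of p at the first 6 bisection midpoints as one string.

m = 3.5, p(m) = 11 (+); new bracket [3, 3.5]
m = 3.25, p(m) = 3.59375 (+); new bracket [3, 3.25]
m = 3.125, p(m) = 0.582031 (+); new bracket [3, 3.125]
m = 3.0625, p(m) = -0.7612 (−); new bracket [3.0625, 3.125]
m = 3.09375, p(m) = -0.1028 (−); new bracket [3.09375, 3.125]
m = 3.109375, p(m) = 0.2363 (+); new bracket [3.09375, 3.109375]

+++--+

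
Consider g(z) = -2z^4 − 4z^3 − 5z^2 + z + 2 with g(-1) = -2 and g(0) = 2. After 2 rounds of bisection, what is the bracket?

[-0.75, -0.5]

m = -0.5, g(m) = 0.625 (+); new bracket [-1, -0.5]
m = -0.75, g(m) = -0.507812 (−); new bracket [-0.75, -0.5]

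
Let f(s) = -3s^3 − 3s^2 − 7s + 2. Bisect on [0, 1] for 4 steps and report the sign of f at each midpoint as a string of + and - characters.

midpoint 0.5: f = -2.625 < 0 → [0, 0.5]
midpoint 0.25: f = 0.015625 > 0 → [0.25, 0.5]
midpoint 0.375: f = -1.205078 < 0 → [0.25, 0.375]
midpoint 0.3125: f = -0.572 < 0 → [0.25, 0.3125]

-+--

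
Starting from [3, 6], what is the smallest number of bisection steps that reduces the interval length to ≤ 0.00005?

Width after n steps is 3/2^n. Need 2^n ≥ 3/0.00005 = 60000.
2^15 = 32768 < 60000 ≤ 2^16 = 65536, so n = 16.

16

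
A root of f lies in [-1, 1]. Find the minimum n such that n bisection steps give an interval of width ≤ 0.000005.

19

Width after n steps is 2/2^n. Need 2^n ≥ 2/0.000005 = 400000.
2^18 = 262144 < 400000 ≤ 2^19 = 524288, so n = 19.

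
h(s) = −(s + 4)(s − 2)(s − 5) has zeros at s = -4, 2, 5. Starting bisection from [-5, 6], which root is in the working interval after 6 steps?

h(0.5) = -30.375 < 0, so the root lies in [-5, 0.5]
h(-2.25) = -53.921875 < 0, so the root lies in [-5, -2.25]
h(-3.625) = -18.193359 < 0, so the root lies in [-5, -3.625]
h(-4.3125) = 18.3704 > 0, so the root lies in [-4.3125, -3.625]
h(-3.96875) = -1.6729 < 0, so the root lies in [-4.3125, -3.96875]
h(-4.140625) = 7.8932 > 0, so the root lies in [-4.140625, -3.96875]

-4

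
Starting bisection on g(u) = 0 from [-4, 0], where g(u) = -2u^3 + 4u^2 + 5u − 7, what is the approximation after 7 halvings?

-1.40625

g(-2) = 15 > 0, so the root lies in [-2, 0]
g(-1) = -6 < 0, so the root lies in [-2, -1]
g(-1.5) = 1.25 > 0, so the root lies in [-1.5, -1]
g(-1.25) = -3.0938 < 0, so the root lies in [-1.5, -1.25]
g(-1.375) = -1.1133 < 0, so the root lies in [-1.5, -1.375]
g(-1.4375) = 0.019 > 0, so the root lies in [-1.4375, -1.375]
g(-1.40625) = -0.5593 < 0, so the root lies in [-1.4375, -1.40625]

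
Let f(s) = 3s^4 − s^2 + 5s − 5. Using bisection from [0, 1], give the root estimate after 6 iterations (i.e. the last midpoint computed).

s = 0.5 gives f = -2.5625, negative; keep [0.5, 1]
s = 0.75 gives f = -0.863281, negative; keep [0.75, 1]
s = 0.875 gives f = 0.36792, positive; keep [0.75, 0.875]
s = 0.8125 gives f = -0.2902, negative; keep [0.8125, 0.875]
s = 0.84375 gives f = 0.0273, positive; keep [0.8125, 0.84375]
s = 0.828125 gives f = -0.1342, negative; keep [0.828125, 0.84375]

0.828125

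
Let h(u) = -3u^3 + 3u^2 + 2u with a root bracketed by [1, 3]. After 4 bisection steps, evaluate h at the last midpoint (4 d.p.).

midpoint 2: h = -8 < 0 → [1, 2]
midpoint 1.5: h = -0.375 < 0 → [1, 1.5]
midpoint 1.25: h = 1.328125 > 0 → [1.25, 1.5]
midpoint 1.375: h = 0.623 > 0 → [1.375, 1.5]

0.6230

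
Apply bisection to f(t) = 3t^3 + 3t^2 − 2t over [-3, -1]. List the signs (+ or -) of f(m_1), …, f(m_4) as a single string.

--++

midpoint -2: f = -8 < 0 → [-2, -1]
midpoint -1.5: f = -0.375 < 0 → [-1.5, -1]
midpoint -1.25: f = 1.328125 > 0 → [-1.5, -1.25]
midpoint -1.375: f = 0.623 > 0 → [-1.5, -1.375]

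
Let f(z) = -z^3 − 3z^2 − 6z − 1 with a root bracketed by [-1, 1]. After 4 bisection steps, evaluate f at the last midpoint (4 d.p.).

-0.2949

m = 0, f(m) = -1 (−); new bracket [-1, 0]
m = -0.5, f(m) = 1.375 (+); new bracket [-0.5, 0]
m = -0.25, f(m) = 0.328125 (+); new bracket [-0.25, 0]
m = -0.125, f(m) = -0.2949 (−); new bracket [-0.25, -0.125]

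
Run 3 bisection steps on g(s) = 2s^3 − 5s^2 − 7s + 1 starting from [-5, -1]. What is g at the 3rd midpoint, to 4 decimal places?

g(-3) = -77 < 0, so the root lies in [-3, -1]
g(-2) = -21 < 0, so the root lies in [-2, -1]
g(-1.5) = -6.5 < 0, so the root lies in [-1.5, -1]

-6.5000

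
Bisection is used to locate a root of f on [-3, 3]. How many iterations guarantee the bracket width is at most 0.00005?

17

Width after n steps is 6/2^n. Need 2^n ≥ 6/0.00005 = 120000.
2^16 = 65536 < 120000 ≤ 2^17 = 131072, so n = 17.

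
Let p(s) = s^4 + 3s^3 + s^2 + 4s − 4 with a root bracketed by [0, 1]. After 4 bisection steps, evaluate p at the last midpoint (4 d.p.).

0.4209

s = 0.5 gives p = -1.3125, negative; keep [0.5, 1]
s = 0.75 gives p = 1.144531, positive; keep [0.5, 0.75]
s = 0.625 gives p = -0.224365, negative; keep [0.625, 0.75]
s = 0.6875 gives p = 0.4209, positive; keep [0.625, 0.6875]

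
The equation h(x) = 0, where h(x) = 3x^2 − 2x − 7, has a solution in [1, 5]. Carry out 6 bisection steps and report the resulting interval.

h(3) = 14 > 0, so the root lies in [1, 3]
h(2) = 1 > 0, so the root lies in [1, 2]
h(1.5) = -3.25 < 0, so the root lies in [1.5, 2]
h(1.75) = -1.3125 < 0, so the root lies in [1.75, 2]
h(1.875) = -0.2031 < 0, so the root lies in [1.875, 2]
h(1.9375) = 0.3867 > 0, so the root lies in [1.875, 1.9375]

[1.875, 1.9375]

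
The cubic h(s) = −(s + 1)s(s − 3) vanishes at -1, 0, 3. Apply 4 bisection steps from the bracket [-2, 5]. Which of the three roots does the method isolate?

3

midpoint 1.5: h = 5.625 > 0 → [1.5, 5]
midpoint 3.25: h = -3.453125 < 0 → [1.5, 3.25]
midpoint 2.375: h = 5.009766 > 0 → [2.375, 3.25]
midpoint 2.8125: h = 2.0105 > 0 → [2.8125, 3.25]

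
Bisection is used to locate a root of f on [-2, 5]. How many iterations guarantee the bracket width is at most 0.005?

Width after n steps is 7/2^n. Need 2^n ≥ 7/0.005 = 1400.
2^10 = 1024 < 1400 ≤ 2^11 = 2048, so n = 11.

11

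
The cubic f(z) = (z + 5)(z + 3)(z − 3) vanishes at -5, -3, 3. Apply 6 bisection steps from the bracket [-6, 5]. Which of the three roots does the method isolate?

midpoint -0.5: f = -39.375 < 0 → [-0.5, 5]
midpoint 2.25: f = -28.546875 < 0 → [2.25, 5]
midpoint 3.625: f = 35.712891 > 0 → [2.25, 3.625]
midpoint 2.9375: f = -2.9456 < 0 → [2.9375, 3.625]
midpoint 3.28125: f = 14.6297 > 0 → [2.9375, 3.28125]
midpoint 3.109375: f = 5.4188 > 0 → [2.9375, 3.109375]

3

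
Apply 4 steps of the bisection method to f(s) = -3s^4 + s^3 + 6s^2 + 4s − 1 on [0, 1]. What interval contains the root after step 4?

midpoint 0.5: f = 2.4375 > 0 → [0, 0.5]
midpoint 0.25: f = 0.378906 > 0 → [0, 0.25]
midpoint 0.125: f = -0.405029 < 0 → [0.125, 0.25]
midpoint 0.1875: f = -0.0362 < 0 → [0.1875, 0.25]

[0.1875, 0.25]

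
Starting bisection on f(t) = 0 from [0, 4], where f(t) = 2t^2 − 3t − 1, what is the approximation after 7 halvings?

midpoint 2: f = 1 > 0 → [0, 2]
midpoint 1: f = -2 < 0 → [1, 2]
midpoint 1.5: f = -1 < 0 → [1.5, 2]
midpoint 1.75: f = -0.125 < 0 → [1.75, 2]
midpoint 1.875: f = 0.4062 > 0 → [1.75, 1.875]
midpoint 1.8125: f = 0.1328 > 0 → [1.75, 1.8125]
midpoint 1.78125: f = 0.002 > 0 → [1.75, 1.78125]

1.78125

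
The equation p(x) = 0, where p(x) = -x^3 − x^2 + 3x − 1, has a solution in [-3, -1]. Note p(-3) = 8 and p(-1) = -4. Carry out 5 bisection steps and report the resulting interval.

[-2.4375, -2.375]

m = -2, p(m) = -3 (−); new bracket [-3, -2]
m = -2.5, p(m) = 0.875 (+); new bracket [-2.5, -2]
m = -2.25, p(m) = -1.421875 (−); new bracket [-2.5, -2.25]
m = -2.375, p(m) = -0.3691 (−); new bracket [-2.5, -2.375]
m = -2.4375, p(m) = 0.2283 (+); new bracket [-2.4375, -2.375]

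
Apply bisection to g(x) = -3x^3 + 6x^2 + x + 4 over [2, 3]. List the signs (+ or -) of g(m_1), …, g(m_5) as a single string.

-++--

midpoint 2.5: g = -2.875 < 0 → [2, 2.5]
midpoint 2.25: g = 2.453125 > 0 → [2.25, 2.5]
midpoint 2.375: g = 0.029297 > 0 → [2.375, 2.5]
midpoint 2.4375: g = -1.3606 < 0 → [2.375, 2.4375]
midpoint 2.40625: g = -0.6504 < 0 → [2.375, 2.40625]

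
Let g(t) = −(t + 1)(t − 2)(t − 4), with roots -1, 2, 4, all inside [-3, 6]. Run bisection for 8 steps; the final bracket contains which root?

g(1.5) = -3.125 < 0, so the root lies in [-3, 1.5]
g(-0.75) = -3.265625 < 0, so the root lies in [-3, -0.75]
g(-1.875) = 19.919922 > 0, so the root lies in [-1.875, -0.75]
g(-1.3125) = 5.4993 > 0, so the root lies in [-1.3125, -0.75]
g(-1.03125) = 0.4766 > 0, so the root lies in [-1.03125, -0.75]
g(-0.890625) = -1.5462 < 0, so the root lies in [-1.03125, -0.890625]
g(-0.9609375) = -0.5738 < 0, so the root lies in [-1.03125, -0.9609375]
g(-0.99609375) = -0.0585 < 0, so the root lies in [-1.03125, -0.99609375]

-1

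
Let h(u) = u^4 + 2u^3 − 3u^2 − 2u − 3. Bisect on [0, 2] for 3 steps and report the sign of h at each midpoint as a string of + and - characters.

u = 1 gives h = -5, negative; keep [1, 2]
u = 1.5 gives h = -0.9375, negative; keep [1.5, 2]
u = 1.75 gives h = 4.410156, positive; keep [1.5, 1.75]

--+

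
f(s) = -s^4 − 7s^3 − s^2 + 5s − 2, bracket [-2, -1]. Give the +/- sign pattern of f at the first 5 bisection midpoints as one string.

f(-1.5) = 6.8125 > 0, so the root lies in [-1.5, -1]
f(-1.25) = 1.417969 > 0, so the root lies in [-1.25, -1]
f(-1.125) = -0.525635 < 0, so the root lies in [-1.25, -1.125]
f(-1.1875) = 0.3857 > 0, so the root lies in [-1.1875, -1.125]
f(-1.15625) = -0.0849 < 0, so the root lies in [-1.1875, -1.15625]

++-+-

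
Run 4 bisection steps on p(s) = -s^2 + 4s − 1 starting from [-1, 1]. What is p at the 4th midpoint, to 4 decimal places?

0.3594

m = 0, p(m) = -1 (−); new bracket [0, 1]
m = 0.5, p(m) = 0.75 (+); new bracket [0, 0.5]
m = 0.25, p(m) = -0.0625 (−); new bracket [0.25, 0.5]
m = 0.375, p(m) = 0.3594 (+); new bracket [0.25, 0.375]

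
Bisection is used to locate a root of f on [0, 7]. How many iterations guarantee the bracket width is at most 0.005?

Width after n steps is 7/2^n. Need 2^n ≥ 7/0.005 = 1400.
2^10 = 1024 < 1400 ≤ 2^11 = 2048, so n = 11.

11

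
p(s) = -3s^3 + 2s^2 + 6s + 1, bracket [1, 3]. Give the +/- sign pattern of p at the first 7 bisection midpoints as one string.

-++-++-

midpoint 2: p = -3 < 0 → [1, 2]
midpoint 1.5: p = 4.375 > 0 → [1.5, 2]
midpoint 1.75: p = 1.546875 > 0 → [1.75, 2]
midpoint 1.875: p = -0.4941 < 0 → [1.75, 1.875]
midpoint 1.8125: p = 0.5823 > 0 → [1.8125, 1.875]
midpoint 1.84375: p = 0.0583 > 0 → [1.84375, 1.875]
midpoint 1.859375: p = -0.2143 < 0 → [1.84375, 1.859375]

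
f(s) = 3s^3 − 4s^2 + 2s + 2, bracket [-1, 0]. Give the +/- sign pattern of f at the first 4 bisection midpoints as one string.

midpoint -0.5: f = -0.375 < 0 → [-0.5, 0]
midpoint -0.25: f = 1.203125 > 0 → [-0.5, -0.25]
midpoint -0.375: f = 0.529297 > 0 → [-0.5, -0.375]
midpoint -0.4375: f = 0.1082 > 0 → [-0.5, -0.4375]

-+++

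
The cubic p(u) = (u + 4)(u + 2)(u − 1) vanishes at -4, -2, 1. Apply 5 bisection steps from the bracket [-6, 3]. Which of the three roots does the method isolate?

1

p(-1.5) = -3.125 < 0, so the root lies in [-1.5, 3]
p(0.75) = -3.265625 < 0, so the root lies in [0.75, 3]
p(1.875) = 19.919922 > 0, so the root lies in [0.75, 1.875]
p(1.3125) = 5.4993 > 0, so the root lies in [0.75, 1.3125]
p(1.03125) = 0.4766 > 0, so the root lies in [0.75, 1.03125]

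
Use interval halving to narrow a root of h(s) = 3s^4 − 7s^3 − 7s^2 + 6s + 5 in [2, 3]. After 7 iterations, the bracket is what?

s = 2.5 gives h = -15.9375, negative; keep [2.5, 3]
s = 2.75 gives h = -5.441406, negative; keep [2.75, 3]
s = 2.875 gives h = 3.006592, positive; keep [2.75, 2.875]
s = 2.8125 gives h = -1.5156, negative; keep [2.8125, 2.875]
s = 2.84375 gives h = 0.6685, positive; keep [2.8125, 2.84375]
s = 2.828125 gives h = -0.4425, negative; keep [2.828125, 2.84375]
s = 2.8359375 gives h = 0.1082, positive; keep [2.828125, 2.8359375]

[2.828125, 2.8359375]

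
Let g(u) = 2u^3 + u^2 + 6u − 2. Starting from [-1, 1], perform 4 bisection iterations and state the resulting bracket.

g(0) = -2 < 0, so the root lies in [0, 1]
g(0.5) = 1.5 > 0, so the root lies in [0, 0.5]
g(0.25) = -0.40625 < 0, so the root lies in [0.25, 0.5]
g(0.375) = 0.4961 > 0, so the root lies in [0.25, 0.375]

[0.25, 0.375]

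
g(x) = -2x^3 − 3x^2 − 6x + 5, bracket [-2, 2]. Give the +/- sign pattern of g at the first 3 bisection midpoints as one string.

+-+

x = 0 gives g = 5, positive; keep [0, 2]
x = 1 gives g = -6, negative; keep [0, 1]
x = 0.5 gives g = 1, positive; keep [0.5, 1]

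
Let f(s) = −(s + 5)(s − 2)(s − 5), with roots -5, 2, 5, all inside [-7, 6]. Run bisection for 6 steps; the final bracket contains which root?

-5

midpoint -0.5: f = -61.875 < 0 → [-7, -0.5]
midpoint -3.75: f = -62.890625 < 0 → [-7, -3.75]
midpoint -5.375: f = 28.693359 > 0 → [-5.375, -3.75]
midpoint -4.5625: f = -27.4548 < 0 → [-5.375, -4.5625]
midpoint -4.96875: f = -2.1709 < 0 → [-5.375, -4.96875]
midpoint -5.171875: f = 12.5385 > 0 → [-5.171875, -4.96875]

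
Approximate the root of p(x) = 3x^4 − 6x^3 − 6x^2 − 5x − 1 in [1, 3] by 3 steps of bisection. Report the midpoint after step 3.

x = 2 gives p = -35, negative; keep [2, 3]
x = 2.5 gives p = -27.5625, negative; keep [2.5, 3]
x = 2.75 gives p = -13.332031, negative; keep [2.75, 3]

2.75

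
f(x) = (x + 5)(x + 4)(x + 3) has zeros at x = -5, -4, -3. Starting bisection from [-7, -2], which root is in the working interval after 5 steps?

-5

m = -4.5, f(m) = 0.375 (+); new bracket [-7, -4.5]
m = -5.75, f(m) = -3.609375 (−); new bracket [-5.75, -4.5]
m = -5.125, f(m) = -0.298828 (−); new bracket [-5.125, -4.5]
m = -4.8125, f(m) = 0.2761 (+); new bracket [-5.125, -4.8125]
m = -4.96875, f(m) = 0.0596 (+); new bracket [-5.125, -4.96875]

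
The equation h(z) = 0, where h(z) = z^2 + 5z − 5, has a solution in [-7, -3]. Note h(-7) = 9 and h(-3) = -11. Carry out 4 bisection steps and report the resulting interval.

m = -5, h(m) = -5 (−); new bracket [-7, -5]
m = -6, h(m) = 1 (+); new bracket [-6, -5]
m = -5.5, h(m) = -2.25 (−); new bracket [-6, -5.5]
m = -5.75, h(m) = -0.6875 (−); new bracket [-6, -5.75]

[-6, -5.75]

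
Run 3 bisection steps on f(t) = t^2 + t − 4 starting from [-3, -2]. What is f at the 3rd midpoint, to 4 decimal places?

midpoint -2.5: f = -0.25 < 0 → [-3, -2.5]
midpoint -2.75: f = 0.8125 > 0 → [-2.75, -2.5]
midpoint -2.625: f = 0.265625 > 0 → [-2.625, -2.5]

0.2656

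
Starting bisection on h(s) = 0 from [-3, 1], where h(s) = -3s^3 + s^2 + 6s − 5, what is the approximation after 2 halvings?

midpoint -1: h = -7 < 0 → [-3, -1]
midpoint -2: h = 11 > 0 → [-2, -1]

-2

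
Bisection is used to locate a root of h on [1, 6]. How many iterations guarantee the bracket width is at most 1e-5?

19

Width after n steps is 5/2^n. Need 2^n ≥ 5/1e-5 = 500000.
2^18 = 262144 < 500000 ≤ 2^19 = 524288, so n = 19.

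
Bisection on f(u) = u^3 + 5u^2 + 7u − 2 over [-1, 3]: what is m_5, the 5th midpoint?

midpoint 1: f = 11 > 0 → [-1, 1]
midpoint 0: f = -2 < 0 → [0, 1]
midpoint 0.5: f = 2.875 > 0 → [0, 0.5]
midpoint 0.25: f = 0.0781 > 0 → [0, 0.25]
midpoint 0.125: f = -1.0449 < 0 → [0.125, 0.25]

0.125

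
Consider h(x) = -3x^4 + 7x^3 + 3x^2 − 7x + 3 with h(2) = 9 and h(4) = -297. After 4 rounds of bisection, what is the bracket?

m = 3, h(m) = -45 (−); new bracket [2, 3]
m = 2.5, h(m) = -3.5625 (−); new bracket [2, 2.5]
m = 2.25, h(m) = 5.285156 (+); new bracket [2.25, 2.5]
m = 2.375, h(m) = 1.6223 (+); new bracket [2.375, 2.5]

[2.375, 2.5]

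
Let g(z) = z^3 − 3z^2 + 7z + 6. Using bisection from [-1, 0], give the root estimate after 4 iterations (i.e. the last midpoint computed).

midpoint -0.5: g = 1.625 > 0 → [-1, -0.5]
midpoint -0.75: g = -1.359375 < 0 → [-0.75, -0.5]
midpoint -0.625: g = 0.208984 > 0 → [-0.75, -0.625]
midpoint -0.6875: g = -0.5554 < 0 → [-0.6875, -0.625]

-0.6875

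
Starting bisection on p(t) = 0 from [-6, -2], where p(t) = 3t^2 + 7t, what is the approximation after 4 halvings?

p(-4) = 20 > 0, so the root lies in [-4, -2]
p(-3) = 6 > 0, so the root lies in [-3, -2]
p(-2.5) = 1.25 > 0, so the root lies in [-2.5, -2]
p(-2.25) = -0.5625 < 0, so the root lies in [-2.5, -2.25]

-2.25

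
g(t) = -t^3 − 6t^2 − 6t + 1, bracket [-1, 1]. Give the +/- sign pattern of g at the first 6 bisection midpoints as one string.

+--+--

t = 0 gives g = 1, positive; keep [0, 1]
t = 0.5 gives g = -3.625, negative; keep [0, 0.5]
t = 0.25 gives g = -0.890625, negative; keep [0, 0.25]
t = 0.125 gives g = 0.1543, positive; keep [0.125, 0.25]
t = 0.1875 gives g = -0.3425, negative; keep [0.125, 0.1875]
t = 0.15625 gives g = -0.0878, negative; keep [0.125, 0.15625]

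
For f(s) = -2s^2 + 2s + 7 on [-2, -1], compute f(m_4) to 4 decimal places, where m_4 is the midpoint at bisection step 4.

m = -1.5, f(m) = -0.5 (−); new bracket [-1.5, -1]
m = -1.25, f(m) = 1.375 (+); new bracket [-1.5, -1.25]
m = -1.375, f(m) = 0.46875 (+); new bracket [-1.5, -1.375]
m = -1.4375, f(m) = -0.0078 (−); new bracket [-1.4375, -1.375]

-0.0078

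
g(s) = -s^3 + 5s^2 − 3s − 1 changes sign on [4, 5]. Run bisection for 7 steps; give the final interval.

midpoint 4.5: g = -4.375 < 0 → [4, 4.5]
midpoint 4.25: g = -0.203125 < 0 → [4, 4.25]
midpoint 4.125: g = 1.513672 > 0 → [4.125, 4.25]
midpoint 4.1875: g = 0.6848 > 0 → [4.1875, 4.25]
midpoint 4.21875: g = 0.2483 > 0 → [4.21875, 4.25]
midpoint 4.234375: g = 0.0245 > 0 → [4.234375, 4.25]
midpoint 4.2421875: g = -0.0889 < 0 → [4.234375, 4.2421875]

[4.234375, 4.2421875]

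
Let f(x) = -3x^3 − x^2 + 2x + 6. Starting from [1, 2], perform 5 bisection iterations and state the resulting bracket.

f(1.5) = -3.375 < 0, so the root lies in [1, 1.5]
f(1.25) = 1.078125 > 0, so the root lies in [1.25, 1.5]
f(1.375) = -0.939453 < 0, so the root lies in [1.25, 1.375]
f(1.3125) = 0.1194 > 0, so the root lies in [1.3125, 1.375]
f(1.34375) = -0.3972 < 0, so the root lies in [1.3125, 1.34375]

[1.3125, 1.34375]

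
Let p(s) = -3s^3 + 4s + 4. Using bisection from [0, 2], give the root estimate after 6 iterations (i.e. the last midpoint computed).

1.46875

p(1) = 5 > 0, so the root lies in [1, 2]
p(1.5) = -0.125 < 0, so the root lies in [1, 1.5]
p(1.25) = 3.140625 > 0, so the root lies in [1.25, 1.5]
p(1.375) = 1.7012 > 0, so the root lies in [1.375, 1.5]
p(1.4375) = 0.8386 > 0, so the root lies in [1.4375, 1.5]
p(1.46875) = 0.3697 > 0, so the root lies in [1.46875, 1.5]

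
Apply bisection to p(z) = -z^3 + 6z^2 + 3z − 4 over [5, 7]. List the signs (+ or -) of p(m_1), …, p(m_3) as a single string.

z = 6 gives p = 14, positive; keep [6, 7]
z = 6.5 gives p = -5.625, negative; keep [6, 6.5]
z = 6.25 gives p = 4.984375, positive; keep [6.25, 6.5]

+-+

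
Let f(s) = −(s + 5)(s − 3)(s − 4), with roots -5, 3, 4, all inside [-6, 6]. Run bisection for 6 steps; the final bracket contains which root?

-5

f(0) = -60 < 0, so the root lies in [-6, 0]
f(-3) = -84 < 0, so the root lies in [-6, -3]
f(-4.5) = -31.875 < 0, so the root lies in [-6, -4.5]
f(-5.25) = 19.0781 > 0, so the root lies in [-5.25, -4.5]
f(-4.875) = -8.7363 < 0, so the root lies in [-5.25, -4.875]
f(-5.0625) = 4.5667 > 0, so the root lies in [-5.0625, -4.875]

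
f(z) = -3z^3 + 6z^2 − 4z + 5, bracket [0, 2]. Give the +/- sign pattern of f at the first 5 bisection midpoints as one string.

z = 1 gives f = 4, positive; keep [1, 2]
z = 1.5 gives f = 2.375, positive; keep [1.5, 2]
z = 1.75 gives f = 0.296875, positive; keep [1.75, 2]
z = 1.875 gives f = -1.1816, negative; keep [1.75, 1.875]
z = 1.8125 gives f = -0.4021, negative; keep [1.75, 1.8125]

+++--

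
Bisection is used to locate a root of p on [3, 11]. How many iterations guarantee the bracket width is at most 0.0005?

14

Width after n steps is 8/2^n. Need 2^n ≥ 8/0.0005 = 16000.
2^13 = 8192 < 16000 ≤ 2^14 = 16384, so n = 14.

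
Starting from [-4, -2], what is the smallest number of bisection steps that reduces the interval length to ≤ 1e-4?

Width after n steps is 2/2^n. Need 2^n ≥ 2/1e-4 = 20000.
2^14 = 16384 < 20000 ≤ 2^15 = 32768, so n = 15.

15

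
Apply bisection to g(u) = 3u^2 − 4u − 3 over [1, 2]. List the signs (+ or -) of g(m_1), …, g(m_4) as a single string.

u = 1.5 gives g = -2.25, negative; keep [1.5, 2]
u = 1.75 gives g = -0.8125, negative; keep [1.75, 2]
u = 1.875 gives g = 0.046875, positive; keep [1.75, 1.875]
u = 1.8125 gives g = -0.3945, negative; keep [1.8125, 1.875]

--+-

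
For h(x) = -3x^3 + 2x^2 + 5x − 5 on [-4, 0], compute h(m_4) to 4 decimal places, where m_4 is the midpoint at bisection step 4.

x = -2 gives h = 17, positive; keep [-2, 0]
x = -1 gives h = -5, negative; keep [-2, -1]
x = -1.5 gives h = 2.125, positive; keep [-1.5, -1]
x = -1.25 gives h = -2.2656, negative; keep [-1.5, -1.25]

-2.2656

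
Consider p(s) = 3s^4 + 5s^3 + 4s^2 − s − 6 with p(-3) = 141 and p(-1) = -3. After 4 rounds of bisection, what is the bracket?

[-1.375, -1.25]

p(-2) = 20 > 0, so the root lies in [-2, -1]
p(-1.5) = 2.8125 > 0, so the root lies in [-1.5, -1]
p(-1.25) = -0.941406 < 0, so the root lies in [-1.5, -1.25]
p(-1.375) = 0.6628 > 0, so the root lies in [-1.375, -1.25]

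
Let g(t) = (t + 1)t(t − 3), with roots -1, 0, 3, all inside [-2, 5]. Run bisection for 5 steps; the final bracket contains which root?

3

midpoint 1.5: g = -5.625 < 0 → [1.5, 5]
midpoint 3.25: g = 3.453125 > 0 → [1.5, 3.25]
midpoint 2.375: g = -5.009766 < 0 → [2.375, 3.25]
midpoint 2.8125: g = -2.0105 < 0 → [2.8125, 3.25]
midpoint 3.03125: g = 0.3819 > 0 → [2.8125, 3.03125]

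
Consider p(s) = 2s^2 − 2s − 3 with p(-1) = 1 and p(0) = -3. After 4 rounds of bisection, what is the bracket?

[-0.875, -0.8125]

s = -0.5 gives p = -1.5, negative; keep [-1, -0.5]
s = -0.75 gives p = -0.375, negative; keep [-1, -0.75]
s = -0.875 gives p = 0.28125, positive; keep [-0.875, -0.75]
s = -0.8125 gives p = -0.0547, negative; keep [-0.875, -0.8125]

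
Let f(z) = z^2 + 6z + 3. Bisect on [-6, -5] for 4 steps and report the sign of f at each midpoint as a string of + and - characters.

m = -5.5, f(m) = 0.25 (+); new bracket [-5.5, -5]
m = -5.25, f(m) = -0.9375 (−); new bracket [-5.5, -5.25]
m = -5.375, f(m) = -0.359375 (−); new bracket [-5.5, -5.375]
m = -5.4375, f(m) = -0.0586 (−); new bracket [-5.5, -5.4375]

+---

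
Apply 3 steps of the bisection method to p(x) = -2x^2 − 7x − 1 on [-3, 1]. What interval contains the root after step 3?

m = -1, p(m) = 4 (+); new bracket [-1, 1]
m = 0, p(m) = -1 (−); new bracket [-1, 0]
m = -0.5, p(m) = 2 (+); new bracket [-0.5, 0]

[-0.5, 0]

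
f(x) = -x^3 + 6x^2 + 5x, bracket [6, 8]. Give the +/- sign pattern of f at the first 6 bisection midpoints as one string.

-+-+++

m = 7, f(m) = -14 (−); new bracket [6, 7]
m = 6.5, f(m) = 11.375 (+); new bracket [6.5, 7]
m = 6.75, f(m) = -0.421875 (−); new bracket [6.5, 6.75]
m = 6.625, f(m) = 5.6934 (+); new bracket [6.625, 6.75]
m = 6.6875, f(m) = 2.6907 (+); new bracket [6.6875, 6.75]
m = 6.71875, f(m) = 1.1482 (+); new bracket [6.71875, 6.75]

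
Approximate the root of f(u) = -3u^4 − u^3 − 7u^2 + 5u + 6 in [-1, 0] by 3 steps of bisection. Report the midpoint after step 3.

-0.625

u = -0.5 gives f = 1.6875, positive; keep [-1, -0.5]
u = -0.75 gives f = -2.214844, negative; keep [-0.75, -0.5]
u = -0.625 gives f = -0.072998, negative; keep [-0.625, -0.5]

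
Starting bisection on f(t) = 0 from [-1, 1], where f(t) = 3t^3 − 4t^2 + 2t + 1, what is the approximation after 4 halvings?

-0.375

f(0) = 1 > 0, so the root lies in [-1, 0]
f(-0.5) = -1.375 < 0, so the root lies in [-0.5, 0]
f(-0.25) = 0.203125 > 0, so the root lies in [-0.5, -0.25]
f(-0.375) = -0.4707 < 0, so the root lies in [-0.375, -0.25]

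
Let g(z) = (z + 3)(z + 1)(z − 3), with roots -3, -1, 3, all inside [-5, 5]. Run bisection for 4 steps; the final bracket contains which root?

g(0) = -9 < 0, so the root lies in [0, 5]
g(2.5) = -9.625 < 0, so the root lies in [2.5, 5]
g(3.75) = 24.046875 > 0, so the root lies in [2.5, 3.75]
g(3.125) = 3.1582 > 0, so the root lies in [2.5, 3.125]

3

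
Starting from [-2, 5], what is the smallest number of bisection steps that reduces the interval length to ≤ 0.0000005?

24

Width after n steps is 7/2^n. Need 2^n ≥ 7/0.0000005 = 14000000.
2^23 = 8388608 < 14000000 ≤ 2^24 = 16777216, so n = 24.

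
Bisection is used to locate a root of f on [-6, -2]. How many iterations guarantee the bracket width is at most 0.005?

Width after n steps is 4/2^n. Need 2^n ≥ 4/0.005 = 800.
2^9 = 512 < 800 ≤ 2^10 = 1024, so n = 10.

10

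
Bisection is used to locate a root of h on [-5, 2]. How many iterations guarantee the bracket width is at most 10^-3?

Width after n steps is 7/2^n. Need 2^n ≥ 7/10^-3 = 7000.
2^12 = 4096 < 7000 ≤ 2^13 = 8192, so n = 13.

13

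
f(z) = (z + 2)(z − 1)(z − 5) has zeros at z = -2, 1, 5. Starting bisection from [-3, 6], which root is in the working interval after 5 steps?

5

m = 1.5, f(m) = -6.125 (−); new bracket [1.5, 6]
m = 3.75, f(m) = -19.765625 (−); new bracket [3.75, 6]
m = 4.875, f(m) = -3.330078 (−); new bracket [4.875, 6]
m = 5.4375, f(m) = 14.4392 (+); new bracket [4.875, 5.4375]
m = 5.15625, f(m) = 4.6474 (+); new bracket [4.875, 5.15625]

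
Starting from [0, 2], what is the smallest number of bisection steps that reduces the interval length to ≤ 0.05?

Width after n steps is 2/2^n. Need 2^n ≥ 2/0.05 = 40.
2^5 = 32 < 40 ≤ 2^6 = 64, so n = 6.

6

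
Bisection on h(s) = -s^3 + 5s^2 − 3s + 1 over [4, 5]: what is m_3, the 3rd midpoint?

midpoint 4.5: h = -2.375 < 0 → [4, 4.5]
midpoint 4.25: h = 1.796875 > 0 → [4.25, 4.5]
midpoint 4.375: h = -0.162109 < 0 → [4.25, 4.375]

4.375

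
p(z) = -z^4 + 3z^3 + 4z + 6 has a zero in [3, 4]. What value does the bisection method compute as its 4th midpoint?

z = 3.5 gives p = -1.4375, negative; keep [3, 3.5]
z = 3.25 gives p = 10.417969, positive; keep [3.25, 3.5]
z = 3.375 gives p = 5.08374, positive; keep [3.375, 3.5]
z = 3.4375 gives p = 1.9792, positive; keep [3.4375, 3.5]

3.4375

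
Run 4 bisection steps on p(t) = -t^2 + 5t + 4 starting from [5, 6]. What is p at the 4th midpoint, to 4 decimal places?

0.0898

midpoint 5.5: p = 1.25 > 0 → [5.5, 6]
midpoint 5.75: p = -0.3125 < 0 → [5.5, 5.75]
midpoint 5.625: p = 0.484375 > 0 → [5.625, 5.75]
midpoint 5.6875: p = 0.0898 > 0 → [5.6875, 5.75]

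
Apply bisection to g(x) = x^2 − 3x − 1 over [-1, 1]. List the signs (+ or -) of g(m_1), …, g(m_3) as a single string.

-+-

m = 0, g(m) = -1 (−); new bracket [-1, 0]
m = -0.5, g(m) = 0.75 (+); new bracket [-0.5, 0]
m = -0.25, g(m) = -0.1875 (−); new bracket [-0.5, -0.25]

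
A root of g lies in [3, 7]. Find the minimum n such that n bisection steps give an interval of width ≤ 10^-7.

26

Width after n steps is 4/2^n. Need 2^n ≥ 4/10^-7 = 40000000.
2^25 = 33554432 < 40000000 ≤ 2^26 = 67108864, so n = 26.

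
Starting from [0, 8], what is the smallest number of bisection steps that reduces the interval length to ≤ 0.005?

11

Width after n steps is 8/2^n. Need 2^n ≥ 8/0.005 = 1600.
2^10 = 1024 < 1600 ≤ 2^11 = 2048, so n = 11.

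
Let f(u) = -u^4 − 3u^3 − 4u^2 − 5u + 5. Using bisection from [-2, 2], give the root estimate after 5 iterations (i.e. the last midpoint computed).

u = 0 gives f = 5, positive; keep [0, 2]
u = 1 gives f = -8, negative; keep [0, 1]
u = 0.5 gives f = 1.0625, positive; keep [0.5, 1]
u = 0.75 gives f = -2.582, negative; keep [0.5, 0.75]
u = 0.625 gives f = -0.5725, negative; keep [0.5, 0.625]

0.625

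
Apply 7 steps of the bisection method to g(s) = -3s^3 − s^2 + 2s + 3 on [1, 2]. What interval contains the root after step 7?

[1.09375, 1.1015625]

s = 1.5 gives g = -6.375, negative; keep [1, 1.5]
s = 1.25 gives g = -1.921875, negative; keep [1, 1.25]
s = 1.125 gives g = -0.287109, negative; keep [1, 1.125]
s = 1.0625 gives g = 0.3977, positive; keep [1.0625, 1.125]
s = 1.09375 gives g = 0.0659, positive; keep [1.09375, 1.125]
s = 1.109375 gives g = -0.1079, negative; keep [1.09375, 1.109375]
s = 1.1015625 gives g = -0.0204, negative; keep [1.09375, 1.1015625]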